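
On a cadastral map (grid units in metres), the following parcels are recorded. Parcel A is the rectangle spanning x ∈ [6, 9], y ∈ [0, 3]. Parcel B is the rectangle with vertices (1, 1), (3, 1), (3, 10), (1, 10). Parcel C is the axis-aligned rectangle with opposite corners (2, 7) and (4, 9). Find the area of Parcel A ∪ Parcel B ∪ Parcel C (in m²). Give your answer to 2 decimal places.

29.00

By inclusion–exclusion:
Individual areas: |Parcel A| = 9, |Parcel B| = 18, |Parcel C| = 4.
|Parcel A∩Parcel B| = 0 (no overlap).
|Parcel A∩Parcel C| = 0 (no overlap).
|Parcel B∩Parcel C|: x∈[2,3], y∈[7,9] → 1·2 = 2.
|Parcel A∩Parcel B∩Parcel C| = 0.
|Parcel A ∪ Parcel B ∪ Parcel C| = 31 − 2 + 0 = 29.00.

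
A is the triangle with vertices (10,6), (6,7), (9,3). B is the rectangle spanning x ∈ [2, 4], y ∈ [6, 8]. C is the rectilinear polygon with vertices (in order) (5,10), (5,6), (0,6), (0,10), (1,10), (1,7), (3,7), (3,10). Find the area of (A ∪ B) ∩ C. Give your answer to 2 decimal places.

The region (A ∪ B) ∩ C is the polygon with vertices (4,8), (4,6), (2,6), (2,7), (3,7), (3,8).
By the shoelace formula its area is 3.00.

3.00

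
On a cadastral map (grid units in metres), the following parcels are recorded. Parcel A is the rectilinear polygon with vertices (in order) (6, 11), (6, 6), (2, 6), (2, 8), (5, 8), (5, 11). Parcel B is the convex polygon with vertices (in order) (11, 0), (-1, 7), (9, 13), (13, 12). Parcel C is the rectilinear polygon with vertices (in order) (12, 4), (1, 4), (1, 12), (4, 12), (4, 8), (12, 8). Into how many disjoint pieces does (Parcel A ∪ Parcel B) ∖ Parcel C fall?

3

(Parcel A ∪ Parcel B) ∖ Parcel C splits into 3 disjoint pieces (area 34.6333, area 15.0476, area 2.3667).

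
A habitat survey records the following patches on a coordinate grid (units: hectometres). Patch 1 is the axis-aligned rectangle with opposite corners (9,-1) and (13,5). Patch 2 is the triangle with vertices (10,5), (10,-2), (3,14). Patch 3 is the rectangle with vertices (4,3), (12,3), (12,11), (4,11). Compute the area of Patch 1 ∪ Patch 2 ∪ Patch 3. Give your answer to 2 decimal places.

By inclusion–exclusion:
Individual areas: |Patch 1| = 24, |Patch 2| = 24.5, |Patch 3| = 64.
|Patch 1∩Patch 2| = 5.6384.
|Patch 1∩Patch 3|: x∈[9,12], y∈[3,5] → 3·2 = 6.
|Patch 2∩Patch 3| = 17.5.
|Patch 1∩Patch 2∩Patch 3| = 2.
|Patch 1 ∪ Patch 2 ∪ Patch 3| = 112.5 − 29.1384 + 2 = 85.36.

85.36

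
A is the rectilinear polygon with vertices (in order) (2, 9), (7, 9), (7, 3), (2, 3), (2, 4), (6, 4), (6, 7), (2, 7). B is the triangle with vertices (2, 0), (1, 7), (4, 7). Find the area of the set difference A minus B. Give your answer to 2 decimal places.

|A| = 18, |A∩B| = 1.
|A ∖ B| = |A| − |A∩B| = 18 − 1 = 17.00.

17.00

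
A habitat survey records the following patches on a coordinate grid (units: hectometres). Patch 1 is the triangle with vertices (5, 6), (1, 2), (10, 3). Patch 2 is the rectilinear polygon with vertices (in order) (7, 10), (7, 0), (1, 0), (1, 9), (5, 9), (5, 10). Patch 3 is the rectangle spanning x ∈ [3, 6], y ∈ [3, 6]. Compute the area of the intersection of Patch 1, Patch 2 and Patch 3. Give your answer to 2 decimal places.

6.70

The intersection is the polygon with vertices (6,5.4), (6,3), (3,3), (3,4), (5,6).
By the shoelace formula its area is 6.70.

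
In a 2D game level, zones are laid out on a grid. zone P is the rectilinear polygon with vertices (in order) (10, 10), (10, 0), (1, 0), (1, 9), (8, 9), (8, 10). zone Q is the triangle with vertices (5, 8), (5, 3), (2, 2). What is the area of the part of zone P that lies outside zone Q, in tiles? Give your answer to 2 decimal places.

75.50

|zone P| = 83, |zone P∩zone Q| = 7.5.
|zone P ∖ zone Q| = |zone P| − |zone P∩zone Q| = 83 − 7.5 = 75.50.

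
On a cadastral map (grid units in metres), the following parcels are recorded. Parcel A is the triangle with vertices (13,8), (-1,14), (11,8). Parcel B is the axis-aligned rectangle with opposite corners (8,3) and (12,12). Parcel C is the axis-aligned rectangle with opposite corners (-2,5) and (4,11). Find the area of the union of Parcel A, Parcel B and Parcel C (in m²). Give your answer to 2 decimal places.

75.11

By inclusion–exclusion:
Individual areas: |Parcel A| = 6, |Parcel B| = 36, |Parcel C| = 36.
|Parcel A∩Parcel B| = 2.8929.
|Parcel A∩Parcel C| = 0.
|Parcel B∩Parcel C| = 0 (no overlap).
|Parcel A∩Parcel B∩Parcel C| = 0.
|Parcel A ∪ Parcel B ∪ Parcel C| = 78 − 2.8929 + 0 = 75.11.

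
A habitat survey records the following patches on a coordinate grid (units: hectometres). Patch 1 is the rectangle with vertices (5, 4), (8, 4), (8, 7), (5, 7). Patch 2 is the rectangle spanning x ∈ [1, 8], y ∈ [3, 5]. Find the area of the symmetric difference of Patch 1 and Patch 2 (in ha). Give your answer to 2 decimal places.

17.00

|Patch 1∩Patch 2|: x∈[5,8], y∈[4,5] → 3·1 = 3.
|Patch 1 △ Patch 2| = |Patch 1| + |Patch 2| − 2·|Patch 1∩Patch 2| = 9 + 14 − 6 = 17.00.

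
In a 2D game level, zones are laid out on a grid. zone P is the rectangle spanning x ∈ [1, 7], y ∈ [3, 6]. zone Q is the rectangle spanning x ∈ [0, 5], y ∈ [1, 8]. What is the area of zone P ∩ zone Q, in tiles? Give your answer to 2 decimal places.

12.00

|zone P∩zone Q|: x∈[1,5], y∈[3,6] → 4·3 = 12.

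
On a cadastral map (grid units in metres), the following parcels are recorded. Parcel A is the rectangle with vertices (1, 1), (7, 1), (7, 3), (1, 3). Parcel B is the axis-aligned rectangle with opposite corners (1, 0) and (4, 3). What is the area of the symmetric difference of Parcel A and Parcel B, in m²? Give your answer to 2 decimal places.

|Parcel A∩Parcel B|: x∈[1,4], y∈[1,3] → 3·2 = 6.
|Parcel A △ Parcel B| = |Parcel A| + |Parcel B| − 2·|Parcel A∩Parcel B| = 12 + 9 − 12 = 9.00.

9.00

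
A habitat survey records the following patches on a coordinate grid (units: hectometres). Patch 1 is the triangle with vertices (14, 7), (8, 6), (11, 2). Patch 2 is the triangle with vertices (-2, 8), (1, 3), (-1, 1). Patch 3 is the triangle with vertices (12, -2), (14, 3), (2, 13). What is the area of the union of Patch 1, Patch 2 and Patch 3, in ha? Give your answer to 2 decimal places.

52.80

By inclusion–exclusion:
Individual areas: |Patch 1| = 13.5, |Patch 2| = 8, |Patch 3| = 40.
|Patch 1∩Patch 2| = 0.
|Patch 1∩Patch 3| = 8.7.
|Patch 2∩Patch 3| = 0.
|Patch 1∩Patch 2∩Patch 3| = 0.
|Patch 1 ∪ Patch 2 ∪ Patch 3| = 61.5 − 8.7 + 0 = 52.80.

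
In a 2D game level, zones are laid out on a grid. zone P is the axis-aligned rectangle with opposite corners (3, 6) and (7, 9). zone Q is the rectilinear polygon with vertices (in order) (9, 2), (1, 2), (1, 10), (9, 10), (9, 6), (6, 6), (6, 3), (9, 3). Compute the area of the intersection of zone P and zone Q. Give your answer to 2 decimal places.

The intersection is the polygon with vertices (3,6), (3,9), (7,9), (7,6), (6,6).
By the shoelace formula its area is 12.00.

12.00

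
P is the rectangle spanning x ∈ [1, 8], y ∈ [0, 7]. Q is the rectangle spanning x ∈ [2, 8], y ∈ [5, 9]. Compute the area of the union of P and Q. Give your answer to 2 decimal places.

By inclusion–exclusion:
Individual areas: |P| = 49, |Q| = 24.
|P∩Q|: x∈[2,8], y∈[5,7] → 6·2 = 12.
|P ∪ Q| = 73 − 12 = 61.00.

61.00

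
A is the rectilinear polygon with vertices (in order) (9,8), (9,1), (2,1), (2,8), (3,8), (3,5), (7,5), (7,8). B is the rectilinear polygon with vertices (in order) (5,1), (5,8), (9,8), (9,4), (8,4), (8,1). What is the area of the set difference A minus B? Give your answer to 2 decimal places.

|A| = 37, |A∩B| = 19.
|A ∖ B| = |A| − |A∩B| = 37 − 19 = 18.00.

18.00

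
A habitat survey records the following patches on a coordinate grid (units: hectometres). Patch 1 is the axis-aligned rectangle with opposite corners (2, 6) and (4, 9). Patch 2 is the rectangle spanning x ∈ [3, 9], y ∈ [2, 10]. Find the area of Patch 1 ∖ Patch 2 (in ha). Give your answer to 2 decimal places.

3.00

|Patch 1∩Patch 2|: x∈[3,4], y∈[6,9] → 1·3 = 3.
|Patch 1| = 6.
|Patch 1 ∖ Patch 2| = |Patch 1| − |Patch 1∩Patch 2| = 6 − 3 = 3.00.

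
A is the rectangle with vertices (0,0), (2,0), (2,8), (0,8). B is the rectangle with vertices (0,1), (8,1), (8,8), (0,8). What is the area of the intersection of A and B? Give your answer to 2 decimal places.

|A∩B|: x∈[0,2], y∈[1,8] → 2·7 = 14.

14.00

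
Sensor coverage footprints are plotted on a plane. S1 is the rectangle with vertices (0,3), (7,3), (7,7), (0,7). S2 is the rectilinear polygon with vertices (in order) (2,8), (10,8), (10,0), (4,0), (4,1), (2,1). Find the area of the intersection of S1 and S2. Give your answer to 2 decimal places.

The intersection is the polygon with vertices (7,7), (7,3), (2,3), (2,7).
By the shoelace formula its area is 20.00.

20.00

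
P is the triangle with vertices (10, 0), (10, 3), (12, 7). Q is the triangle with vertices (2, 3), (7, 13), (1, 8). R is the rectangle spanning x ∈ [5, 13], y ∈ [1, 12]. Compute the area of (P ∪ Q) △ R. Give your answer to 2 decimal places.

98.82

|P ∪ Q| = 20.5.
|(P ∪ Q) ∩ R| = 4.8405.
|(P ∪ Q) △ R| = 20.5 + 88 − 9.681 = 98.82.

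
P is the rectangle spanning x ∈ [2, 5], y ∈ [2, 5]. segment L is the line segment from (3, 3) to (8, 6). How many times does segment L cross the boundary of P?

1

The segment meets the boundary at (5,4.2).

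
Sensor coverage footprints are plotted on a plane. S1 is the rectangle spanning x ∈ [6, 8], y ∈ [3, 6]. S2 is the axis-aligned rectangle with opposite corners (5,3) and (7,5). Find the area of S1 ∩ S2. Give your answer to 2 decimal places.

2.00

|S1∩S2|: x∈[6,7], y∈[3,5] → 1·2 = 2.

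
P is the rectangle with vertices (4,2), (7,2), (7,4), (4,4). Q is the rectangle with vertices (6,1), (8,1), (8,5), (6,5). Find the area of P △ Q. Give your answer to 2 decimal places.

|P∩Q|: x∈[6,7], y∈[2,4] → 1·2 = 2.
|P △ Q| = |P| + |Q| − 2·|P∩Q| = 6 + 8 − 4 = 10.00.

10.00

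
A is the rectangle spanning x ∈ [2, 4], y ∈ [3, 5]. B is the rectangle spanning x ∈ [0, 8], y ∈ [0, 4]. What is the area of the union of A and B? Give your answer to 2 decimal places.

34.00

By inclusion–exclusion:
Individual areas: |A| = 4, |B| = 32.
|A∩B|: x∈[2,4], y∈[3,4] → 2·1 = 2.
|A ∪ B| = 36 − 2 = 34.00.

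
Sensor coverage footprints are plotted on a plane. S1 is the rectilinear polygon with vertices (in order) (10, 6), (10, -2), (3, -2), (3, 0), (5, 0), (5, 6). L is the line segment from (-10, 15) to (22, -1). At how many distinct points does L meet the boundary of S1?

2

The segment meets the boundary at (10,5), (8,6).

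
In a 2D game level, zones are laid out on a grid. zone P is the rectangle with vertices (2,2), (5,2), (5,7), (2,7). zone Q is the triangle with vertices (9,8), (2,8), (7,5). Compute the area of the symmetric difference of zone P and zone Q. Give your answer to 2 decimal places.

|zone P| = 15, |zone Q| = 10.5, |zone P∩zone Q| = 0.5333.
|zone P △ zone Q| = |zone P| + |zone Q| − 2·|zone P∩zone Q| = 15 + 10.5 − 1.0667 = 24.43.

24.43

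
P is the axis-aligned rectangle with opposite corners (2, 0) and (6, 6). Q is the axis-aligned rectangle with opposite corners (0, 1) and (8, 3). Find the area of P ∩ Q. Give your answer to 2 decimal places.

|P∩Q|: x∈[2,6], y∈[1,3] → 4·2 = 8.

8.00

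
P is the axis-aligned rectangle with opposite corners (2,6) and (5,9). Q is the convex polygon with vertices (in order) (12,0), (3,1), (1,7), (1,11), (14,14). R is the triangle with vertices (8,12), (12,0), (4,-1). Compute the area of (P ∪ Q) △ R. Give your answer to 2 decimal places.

|P ∪ Q| = 136.
|(P ∪ Q) ∩ R| = 42.9752.
|(P ∪ Q) △ R| = 136 + 50 − 85.9504 = 100.05.

100.05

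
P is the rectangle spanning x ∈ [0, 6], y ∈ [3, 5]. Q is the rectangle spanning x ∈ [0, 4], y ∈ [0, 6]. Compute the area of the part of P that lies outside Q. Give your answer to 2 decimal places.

|P∩Q|: x∈[0,4], y∈[3,5] → 4·2 = 8.
|P| = 12.
|P ∖ Q| = |P| − |P∩Q| = 12 − 8 = 4.00.

4.00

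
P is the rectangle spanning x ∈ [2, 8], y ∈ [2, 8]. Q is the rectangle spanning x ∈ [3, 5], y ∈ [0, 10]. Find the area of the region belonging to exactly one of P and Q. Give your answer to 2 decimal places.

|P∩Q|: x∈[3,5], y∈[2,8] → 2·6 = 12.
|P △ Q| = |P| + |Q| − 2·|P∩Q| = 36 + 20 − 24 = 32.00.

32.00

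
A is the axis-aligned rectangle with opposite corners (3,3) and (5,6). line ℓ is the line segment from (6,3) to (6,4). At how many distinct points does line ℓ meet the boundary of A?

The segment lies entirely outside A and never meets its boundary.

0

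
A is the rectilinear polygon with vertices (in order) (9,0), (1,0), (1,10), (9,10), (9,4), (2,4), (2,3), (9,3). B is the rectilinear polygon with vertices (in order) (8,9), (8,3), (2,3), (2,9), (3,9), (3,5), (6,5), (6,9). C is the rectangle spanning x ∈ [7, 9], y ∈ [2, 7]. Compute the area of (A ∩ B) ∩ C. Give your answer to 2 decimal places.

3.00

|A ∩ B| = 18.
|(A ∩ B) ∩ C| = 3.00.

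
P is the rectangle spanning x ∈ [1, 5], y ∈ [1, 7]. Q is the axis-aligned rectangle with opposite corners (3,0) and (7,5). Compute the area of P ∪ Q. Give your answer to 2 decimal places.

By inclusion–exclusion:
Individual areas: |P| = 24, |Q| = 20.
|P∩Q|: x∈[3,5], y∈[1,5] → 2·4 = 8.
|P ∪ Q| = 44 − 8 = 36.00.

36.00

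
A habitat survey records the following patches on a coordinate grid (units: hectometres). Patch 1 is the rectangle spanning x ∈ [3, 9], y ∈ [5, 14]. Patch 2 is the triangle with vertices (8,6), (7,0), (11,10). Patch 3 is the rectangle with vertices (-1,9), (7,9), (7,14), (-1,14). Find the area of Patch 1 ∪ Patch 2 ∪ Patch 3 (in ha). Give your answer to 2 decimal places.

79.25

By inclusion–exclusion:
Individual areas: |Patch 1| = 54, |Patch 2| = 7, |Patch 3| = 40.
|Patch 1∩Patch 2| = 1.75.
|Patch 1∩Patch 3|: x∈[3,7], y∈[9,14] → 4·5 = 20.
|Patch 2∩Patch 3| = 0.
|Patch 1∩Patch 2∩Patch 3| = 0.
|Patch 1 ∪ Patch 2 ∪ Patch 3| = 101 − 21.75 + 0 = 79.25.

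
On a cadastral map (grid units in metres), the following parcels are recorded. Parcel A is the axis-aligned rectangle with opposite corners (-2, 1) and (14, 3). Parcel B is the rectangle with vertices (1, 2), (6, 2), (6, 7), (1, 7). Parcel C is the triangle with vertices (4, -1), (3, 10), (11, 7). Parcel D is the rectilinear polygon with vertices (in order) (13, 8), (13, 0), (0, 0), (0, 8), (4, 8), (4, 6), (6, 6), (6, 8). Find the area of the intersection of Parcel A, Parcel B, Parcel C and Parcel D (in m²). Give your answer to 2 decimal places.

2.32

The intersection is the polygon with vertices (3.727,2), (3.636,3), (6,3), (6,2).
By the shoelace formula its area is 2.32.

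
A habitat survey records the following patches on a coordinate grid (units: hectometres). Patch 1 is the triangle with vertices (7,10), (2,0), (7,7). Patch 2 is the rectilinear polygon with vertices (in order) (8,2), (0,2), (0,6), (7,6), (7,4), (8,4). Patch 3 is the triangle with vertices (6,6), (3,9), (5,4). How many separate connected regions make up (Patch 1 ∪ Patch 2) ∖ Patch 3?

(Patch 1 ∪ Patch 2) ∖ Patch 3 is a single connected region.

1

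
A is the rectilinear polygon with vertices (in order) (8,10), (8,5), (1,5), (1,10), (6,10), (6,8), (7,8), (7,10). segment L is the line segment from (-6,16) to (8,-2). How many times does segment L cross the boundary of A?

2

The segment meets the boundary at (2.556,5), (1,7).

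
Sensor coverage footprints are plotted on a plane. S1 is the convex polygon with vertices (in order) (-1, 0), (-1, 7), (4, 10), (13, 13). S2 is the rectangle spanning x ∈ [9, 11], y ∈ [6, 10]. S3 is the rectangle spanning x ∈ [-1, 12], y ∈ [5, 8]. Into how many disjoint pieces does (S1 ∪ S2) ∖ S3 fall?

(S1 ∪ S2) ∖ S3 splits into 2 disjoint pieces (area 25.0971, area 13.4615).

2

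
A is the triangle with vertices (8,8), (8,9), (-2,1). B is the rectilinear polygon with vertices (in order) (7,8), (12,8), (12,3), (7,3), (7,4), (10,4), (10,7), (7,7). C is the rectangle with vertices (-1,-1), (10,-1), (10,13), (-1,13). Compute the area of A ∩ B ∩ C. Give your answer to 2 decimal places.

0.35

The intersection is the polygon with vertices (7,8), (8,8), (7,7.3).
By the shoelace formula its area is 0.35.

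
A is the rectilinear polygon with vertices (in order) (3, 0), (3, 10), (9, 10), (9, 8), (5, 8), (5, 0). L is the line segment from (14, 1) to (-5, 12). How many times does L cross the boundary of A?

2

The segment meets the boundary at (3,7.368), (5,6.211).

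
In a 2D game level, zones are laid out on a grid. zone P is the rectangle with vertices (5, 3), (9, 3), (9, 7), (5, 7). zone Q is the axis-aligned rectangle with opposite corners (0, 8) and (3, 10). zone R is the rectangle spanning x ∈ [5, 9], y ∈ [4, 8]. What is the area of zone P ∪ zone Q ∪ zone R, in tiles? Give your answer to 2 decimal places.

By inclusion–exclusion:
Individual areas: |zone P| = 16, |zone Q| = 6, |zone R| = 16.
|zone P∩zone Q| = 0 (no overlap).
|zone P∩zone R|: x∈[5,9], y∈[4,7] → 4·3 = 12.
|zone Q∩zone R| = 0 (no overlap).
|zone P∩zone Q∩zone R| = 0.
|zone P ∪ zone Q ∪ zone R| = 38 − 12 + 0 = 26.00.

26.00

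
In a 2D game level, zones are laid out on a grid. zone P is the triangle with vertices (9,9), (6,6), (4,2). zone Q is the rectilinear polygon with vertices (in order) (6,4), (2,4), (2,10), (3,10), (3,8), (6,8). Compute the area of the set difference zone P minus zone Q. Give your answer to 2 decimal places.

|zone P| = 3, |zone P∩zone Q| = 0.7714.
|zone P ∖ zone Q| = |zone P| − |zone P∩zone Q| = 3 − 0.7714 = 2.23.

2.23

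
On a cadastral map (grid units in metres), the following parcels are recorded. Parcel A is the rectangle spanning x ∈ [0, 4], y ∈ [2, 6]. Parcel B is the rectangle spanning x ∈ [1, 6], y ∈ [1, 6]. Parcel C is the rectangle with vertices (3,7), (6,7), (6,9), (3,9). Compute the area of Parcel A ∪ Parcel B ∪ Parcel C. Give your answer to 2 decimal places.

By inclusion–exclusion:
Individual areas: |Parcel A| = 16, |Parcel B| = 25, |Parcel C| = 6.
|Parcel A∩Parcel B|: x∈[1,4], y∈[2,6] → 3·4 = 12.
|Parcel A∩Parcel C| = 0 (no overlap).
|Parcel B∩Parcel C| = 0 (no overlap).
|Parcel A∩Parcel B∩Parcel C| = 0.
|Parcel A ∪ Parcel B ∪ Parcel C| = 47 − 12 + 0 = 35.00.

35.00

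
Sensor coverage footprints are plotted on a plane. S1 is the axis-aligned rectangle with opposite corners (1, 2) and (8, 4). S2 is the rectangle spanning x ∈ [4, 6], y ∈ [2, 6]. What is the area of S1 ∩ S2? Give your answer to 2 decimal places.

4.00

|S1∩S2|: x∈[4,6], y∈[2,4] → 2·2 = 4.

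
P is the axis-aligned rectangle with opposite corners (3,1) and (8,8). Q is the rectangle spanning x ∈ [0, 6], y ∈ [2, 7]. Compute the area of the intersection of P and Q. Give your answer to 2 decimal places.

|P∩Q|: x∈[3,6], y∈[2,7] → 3·5 = 15.

15.00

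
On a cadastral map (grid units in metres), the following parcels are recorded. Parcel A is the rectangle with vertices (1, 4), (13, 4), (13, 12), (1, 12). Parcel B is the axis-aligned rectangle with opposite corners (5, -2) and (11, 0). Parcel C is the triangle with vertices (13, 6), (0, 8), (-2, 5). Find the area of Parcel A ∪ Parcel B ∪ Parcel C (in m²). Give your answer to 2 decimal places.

By inclusion–exclusion:
Individual areas: |Parcel A| = 96, |Parcel B| = 12, |Parcel C| = 21.5.
|Parcel A∩Parcel B| = 0 (no overlap).
|Parcel A∩Parcel C| = 15.8769.
|Parcel B∩Parcel C| = 0.
|Parcel A∩Parcel B∩Parcel C| = 0.
|Parcel A ∪ Parcel B ∪ Parcel C| = 129.5 − 15.8769 + 0 = 113.62.

113.62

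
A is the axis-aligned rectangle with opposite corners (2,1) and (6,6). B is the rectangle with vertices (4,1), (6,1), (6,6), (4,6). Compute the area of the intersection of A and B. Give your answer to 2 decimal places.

10.00

|A∩B|: x∈[4,6], y∈[1,6] → 2·5 = 10.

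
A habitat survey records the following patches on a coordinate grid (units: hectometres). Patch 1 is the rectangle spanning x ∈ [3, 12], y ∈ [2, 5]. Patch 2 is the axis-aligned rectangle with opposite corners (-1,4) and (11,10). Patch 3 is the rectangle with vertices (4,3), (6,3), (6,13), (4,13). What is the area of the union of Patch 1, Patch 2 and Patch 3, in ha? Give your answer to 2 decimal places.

By inclusion–exclusion:
Individual areas: |Patch 1| = 27, |Patch 2| = 72, |Patch 3| = 20.
|Patch 1∩Patch 2|: x∈[3,11], y∈[4,5] → 8·1 = 8.
|Patch 1∩Patch 3|: x∈[4,6], y∈[3,5] → 2·2 = 4.
|Patch 2∩Patch 3|: x∈[4,6], y∈[4,10] → 2·6 = 12.
|Patch 1∩Patch 2∩Patch 3| = 2.
|Patch 1 ∪ Patch 2 ∪ Patch 3| = 119 − 24 + 2 = 97.00.

97.00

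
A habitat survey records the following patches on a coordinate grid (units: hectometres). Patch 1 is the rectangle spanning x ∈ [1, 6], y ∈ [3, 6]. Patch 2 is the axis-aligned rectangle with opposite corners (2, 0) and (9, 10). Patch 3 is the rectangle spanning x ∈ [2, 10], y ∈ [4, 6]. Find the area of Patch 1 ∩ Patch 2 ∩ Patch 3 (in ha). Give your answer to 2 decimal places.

The intersection is the polygon with vertices (6,4), (2,4), (2,6), (6,6).
By the shoelace formula its area is 8.00.

8.00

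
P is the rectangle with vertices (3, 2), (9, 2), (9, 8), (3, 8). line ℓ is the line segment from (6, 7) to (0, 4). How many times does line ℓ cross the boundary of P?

1

The segment meets the boundary at (3,5.5).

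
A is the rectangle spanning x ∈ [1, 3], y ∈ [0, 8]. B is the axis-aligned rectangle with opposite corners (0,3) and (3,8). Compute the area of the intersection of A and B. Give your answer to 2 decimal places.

10.00

|A∩B|: x∈[1,3], y∈[3,8] → 2·5 = 10.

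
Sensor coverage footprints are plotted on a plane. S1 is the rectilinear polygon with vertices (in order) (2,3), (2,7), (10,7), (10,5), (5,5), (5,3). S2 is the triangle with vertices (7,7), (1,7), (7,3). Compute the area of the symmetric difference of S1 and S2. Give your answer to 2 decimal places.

|S1| = 22, |S2| = 12, |S1∩S2| = 9.
|S1 △ S2| = |S1| + |S2| − 2·|S1∩S2| = 22 + 12 − 18 = 16.00.

16.00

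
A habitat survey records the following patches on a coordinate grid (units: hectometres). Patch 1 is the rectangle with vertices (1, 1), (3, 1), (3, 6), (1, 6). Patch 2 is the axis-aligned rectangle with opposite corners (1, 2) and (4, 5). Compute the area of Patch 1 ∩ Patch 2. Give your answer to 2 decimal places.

|Patch 1∩Patch 2|: x∈[1,3], y∈[2,5] → 2·3 = 6.

6.00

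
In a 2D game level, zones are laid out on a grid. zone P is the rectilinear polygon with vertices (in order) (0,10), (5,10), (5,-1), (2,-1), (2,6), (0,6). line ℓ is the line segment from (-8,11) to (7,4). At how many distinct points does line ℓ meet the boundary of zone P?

2

The segment meets the boundary at (5,4.933), (0,7.267).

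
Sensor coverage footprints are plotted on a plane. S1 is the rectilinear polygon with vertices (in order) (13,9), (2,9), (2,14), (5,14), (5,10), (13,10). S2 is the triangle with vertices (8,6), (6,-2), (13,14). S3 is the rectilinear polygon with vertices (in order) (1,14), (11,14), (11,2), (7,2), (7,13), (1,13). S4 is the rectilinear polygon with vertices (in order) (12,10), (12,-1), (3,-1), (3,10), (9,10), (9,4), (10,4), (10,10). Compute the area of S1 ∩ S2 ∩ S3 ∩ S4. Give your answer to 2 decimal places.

The intersection is the polygon with vertices (11,10), (11,9.429), (10.812,9), (10,9), (10,9.2), (10.5,10).
By the shoelace formula its area is 0.76.

0.76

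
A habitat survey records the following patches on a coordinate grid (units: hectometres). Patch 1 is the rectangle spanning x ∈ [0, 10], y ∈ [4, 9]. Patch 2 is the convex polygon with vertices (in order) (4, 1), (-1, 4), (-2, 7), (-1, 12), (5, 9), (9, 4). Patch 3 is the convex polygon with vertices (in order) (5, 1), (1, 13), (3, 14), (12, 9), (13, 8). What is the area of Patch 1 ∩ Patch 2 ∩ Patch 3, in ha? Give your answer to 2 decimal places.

19.08

The intersection is the polygon with vertices (5,9), (8.765,4.294), (8.429,4), (4,4), (2.333,9).
By the shoelace formula its area is 19.08.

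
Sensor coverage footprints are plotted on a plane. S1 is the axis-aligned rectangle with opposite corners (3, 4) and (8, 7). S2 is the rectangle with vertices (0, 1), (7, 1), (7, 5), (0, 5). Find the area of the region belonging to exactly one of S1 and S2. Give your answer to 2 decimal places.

35.00

|S1∩S2|: x∈[3,7], y∈[4,5] → 4·1 = 4.
|S1 △ S2| = |S1| + |S2| − 2·|S1∩S2| = 15 + 28 − 8 = 35.00.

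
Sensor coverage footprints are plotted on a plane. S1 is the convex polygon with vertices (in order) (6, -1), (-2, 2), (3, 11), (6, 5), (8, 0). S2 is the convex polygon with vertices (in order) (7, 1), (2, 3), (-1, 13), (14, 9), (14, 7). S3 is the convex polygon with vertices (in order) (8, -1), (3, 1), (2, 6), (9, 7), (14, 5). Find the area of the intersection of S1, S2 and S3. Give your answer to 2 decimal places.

17.67

The intersection is the polygon with vertices (6,5), (7.447,1.383), (7,1), (2.652,2.739), (2,6), (5.267,6.467).
By the shoelace formula its area is 17.67.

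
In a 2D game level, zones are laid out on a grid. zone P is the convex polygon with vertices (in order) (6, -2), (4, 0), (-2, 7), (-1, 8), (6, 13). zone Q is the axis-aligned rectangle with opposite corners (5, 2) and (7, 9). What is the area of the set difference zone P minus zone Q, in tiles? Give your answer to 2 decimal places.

|zone P| = 62, |zone P∩zone Q| = 7.
|zone P ∖ zone Q| = |zone P| − |zone P∩zone Q| = 62 − 7 = 55.00.

55.00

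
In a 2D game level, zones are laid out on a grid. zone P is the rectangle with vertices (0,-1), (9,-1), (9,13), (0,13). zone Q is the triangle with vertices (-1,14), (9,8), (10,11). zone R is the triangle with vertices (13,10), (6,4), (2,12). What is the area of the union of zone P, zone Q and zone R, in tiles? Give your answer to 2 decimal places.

135.78

By inclusion–exclusion:
Individual areas: |zone P| = 126, |zone Q| = 18, |zone R| = 40.
|zone P∩zone Q| = 15.3636.
|zone P∩zone R| = 31.6883.
|zone Q∩zone R| = 10.0621.
|zone P∩zone Q∩zone R| = 8.8933.
|zone P ∪ zone Q ∪ zone R| = 184 − 57.1141 + 8.8933 = 135.78.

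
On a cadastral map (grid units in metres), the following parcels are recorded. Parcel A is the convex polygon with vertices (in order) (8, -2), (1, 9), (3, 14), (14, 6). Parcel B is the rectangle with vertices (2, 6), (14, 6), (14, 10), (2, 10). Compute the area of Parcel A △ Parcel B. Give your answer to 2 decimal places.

71.80

|Parcel A| = 96.5, |Parcel B| = 48, |Parcel A∩Parcel B| = 36.3506.
|Parcel A △ Parcel B| = |Parcel A| + |Parcel B| − 2·|Parcel A∩Parcel B| = 96.5 + 48 − 72.7013 = 71.80.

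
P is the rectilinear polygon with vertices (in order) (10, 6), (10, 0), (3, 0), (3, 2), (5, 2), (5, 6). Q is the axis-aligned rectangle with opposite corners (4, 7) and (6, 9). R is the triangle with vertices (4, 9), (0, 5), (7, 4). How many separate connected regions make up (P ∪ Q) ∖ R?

(P ∪ Q) ∖ R splits into 2 disjoint pieces (area 31.4857, area 2.8).

2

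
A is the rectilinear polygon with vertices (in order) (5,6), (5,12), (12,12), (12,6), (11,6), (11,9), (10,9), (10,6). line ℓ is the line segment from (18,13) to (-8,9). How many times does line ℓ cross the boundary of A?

The segment meets the boundary at (11.5,12), (5,11).

2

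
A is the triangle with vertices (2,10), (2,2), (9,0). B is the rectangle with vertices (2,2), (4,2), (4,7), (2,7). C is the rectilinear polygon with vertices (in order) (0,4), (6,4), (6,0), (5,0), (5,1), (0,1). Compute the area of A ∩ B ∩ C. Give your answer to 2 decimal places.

The intersection is the polygon with vertices (4,2), (2,2), (2,4), (4,4).
By the shoelace formula its area is 4.00.

4.00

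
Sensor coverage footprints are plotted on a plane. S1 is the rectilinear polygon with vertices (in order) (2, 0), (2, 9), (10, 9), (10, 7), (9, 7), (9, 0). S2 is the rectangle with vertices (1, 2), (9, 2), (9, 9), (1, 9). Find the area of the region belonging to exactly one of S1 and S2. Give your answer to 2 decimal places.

23.00

|S1| = 65, |S2| = 56, |S1∩S2| = 49.
|S1 △ S2| = |S1| + |S2| − 2·|S1∩S2| = 65 + 56 − 98 = 23.00.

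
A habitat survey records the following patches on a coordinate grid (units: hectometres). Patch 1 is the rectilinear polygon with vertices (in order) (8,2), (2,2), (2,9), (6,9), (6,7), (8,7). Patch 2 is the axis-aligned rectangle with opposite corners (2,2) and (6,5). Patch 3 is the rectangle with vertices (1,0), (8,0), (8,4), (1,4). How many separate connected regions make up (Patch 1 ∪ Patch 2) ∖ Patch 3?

1

(Patch 1 ∪ Patch 2) ∖ Patch 3 is a single connected region.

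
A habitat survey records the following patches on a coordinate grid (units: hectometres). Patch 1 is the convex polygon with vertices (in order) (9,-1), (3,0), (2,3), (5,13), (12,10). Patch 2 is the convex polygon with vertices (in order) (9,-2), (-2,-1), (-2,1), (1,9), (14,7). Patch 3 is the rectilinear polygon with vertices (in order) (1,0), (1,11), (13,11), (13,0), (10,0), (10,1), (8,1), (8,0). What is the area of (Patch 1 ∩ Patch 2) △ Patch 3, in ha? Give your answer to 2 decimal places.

|Patch 1 ∩ Patch 2| = 64.8174.
|(Patch 1 ∩ Patch 2) ∩ Patch 3| = 60.272.
|(Patch 1 ∩ Patch 2) △ Patch 3| = 64.8174 + 130 − 120.5439 = 74.27.

74.27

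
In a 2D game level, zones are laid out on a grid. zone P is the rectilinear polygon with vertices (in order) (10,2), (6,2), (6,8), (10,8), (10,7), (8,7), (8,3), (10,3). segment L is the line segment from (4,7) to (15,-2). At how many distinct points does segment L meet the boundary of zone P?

4

The segment meets the boundary at (10,2.091), (8.889,3), (8,3.727), (6,5.364).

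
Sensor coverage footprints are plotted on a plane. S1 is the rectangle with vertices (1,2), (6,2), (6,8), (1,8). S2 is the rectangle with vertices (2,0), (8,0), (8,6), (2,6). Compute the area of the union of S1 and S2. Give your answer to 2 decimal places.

50.00

By inclusion–exclusion:
Individual areas: |S1| = 30, |S2| = 36.
|S1∩S2|: x∈[2,6], y∈[2,6] → 4·4 = 16.
|S1 ∪ S2| = 66 − 16 = 50.00.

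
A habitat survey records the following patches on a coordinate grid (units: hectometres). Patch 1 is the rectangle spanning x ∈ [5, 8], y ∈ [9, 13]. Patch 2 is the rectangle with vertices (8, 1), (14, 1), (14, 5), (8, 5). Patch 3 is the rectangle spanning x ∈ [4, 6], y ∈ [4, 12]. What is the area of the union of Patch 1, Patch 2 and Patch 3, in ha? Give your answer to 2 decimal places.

49.00

By inclusion–exclusion:
Individual areas: |Patch 1| = 12, |Patch 2| = 24, |Patch 3| = 16.
|Patch 1∩Patch 2| = 0 (no overlap).
|Patch 1∩Patch 3|: x∈[5,6], y∈[9,12] → 1·3 = 3.
|Patch 2∩Patch 3| = 0 (no overlap).
|Patch 1∩Patch 2∩Patch 3| = 0.
|Patch 1 ∪ Patch 2 ∪ Patch 3| = 52 − 3 + 0 = 49.00.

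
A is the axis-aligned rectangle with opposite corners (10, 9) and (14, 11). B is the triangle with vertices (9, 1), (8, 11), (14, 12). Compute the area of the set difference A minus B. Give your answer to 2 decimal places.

|A| = 8, |A∩B| = 6.1818.
|A ∖ B| = |A| − |A∩B| = 8 − 6.1818 = 1.82.

1.82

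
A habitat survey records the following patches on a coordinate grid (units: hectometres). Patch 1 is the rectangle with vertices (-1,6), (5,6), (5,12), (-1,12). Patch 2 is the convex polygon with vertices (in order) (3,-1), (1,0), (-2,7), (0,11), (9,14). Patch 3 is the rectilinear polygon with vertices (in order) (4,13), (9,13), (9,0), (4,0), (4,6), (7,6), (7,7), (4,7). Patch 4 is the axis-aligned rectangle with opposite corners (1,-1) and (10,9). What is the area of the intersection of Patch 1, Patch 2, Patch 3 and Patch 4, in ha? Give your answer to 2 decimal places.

2.00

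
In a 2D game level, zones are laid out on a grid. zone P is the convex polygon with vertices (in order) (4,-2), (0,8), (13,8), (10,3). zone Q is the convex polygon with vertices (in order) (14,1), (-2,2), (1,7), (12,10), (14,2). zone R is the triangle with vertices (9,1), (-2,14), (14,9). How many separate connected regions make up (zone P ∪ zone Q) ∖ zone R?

3

(zone P ∪ zone Q) ∖ zone R splits into 3 disjoint pieces (area 49.6039, area 0.1392, area 14.8731).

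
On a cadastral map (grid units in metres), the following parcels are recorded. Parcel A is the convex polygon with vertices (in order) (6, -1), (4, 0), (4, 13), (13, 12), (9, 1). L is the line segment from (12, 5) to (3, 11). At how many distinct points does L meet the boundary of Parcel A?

The segment meets the boundary at (4,10.333), (10.756,5.829).

2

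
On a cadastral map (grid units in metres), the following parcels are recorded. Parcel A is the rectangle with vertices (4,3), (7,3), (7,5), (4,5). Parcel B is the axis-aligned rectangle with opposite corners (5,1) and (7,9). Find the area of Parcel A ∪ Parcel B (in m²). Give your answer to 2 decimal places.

18.00

By inclusion–exclusion:
Individual areas: |Parcel A| = 6, |Parcel B| = 16.
|Parcel A∩Parcel B|: x∈[5,7], y∈[3,5] → 2·2 = 4.
|Parcel A ∪ Parcel B| = 22 − 4 = 18.00.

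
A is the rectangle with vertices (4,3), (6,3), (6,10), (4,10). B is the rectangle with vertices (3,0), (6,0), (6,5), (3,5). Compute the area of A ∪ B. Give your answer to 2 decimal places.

By inclusion–exclusion:
Individual areas: |A| = 14, |B| = 15.
|A∩B|: x∈[4,6], y∈[3,5] → 2·2 = 4.
|A ∪ B| = 29 − 4 = 25.00.

25.00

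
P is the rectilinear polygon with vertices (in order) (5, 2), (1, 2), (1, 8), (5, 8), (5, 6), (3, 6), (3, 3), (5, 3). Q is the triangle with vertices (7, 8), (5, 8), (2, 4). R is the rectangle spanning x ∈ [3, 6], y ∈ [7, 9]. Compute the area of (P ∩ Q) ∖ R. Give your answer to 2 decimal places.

|P ∩ Q| = 1.6667.
|(P ∩ Q) ∩ R| = 0.375.
|(P ∩ Q) ∖ R| = 1.6667 − 0.375 = 1.29.

1.29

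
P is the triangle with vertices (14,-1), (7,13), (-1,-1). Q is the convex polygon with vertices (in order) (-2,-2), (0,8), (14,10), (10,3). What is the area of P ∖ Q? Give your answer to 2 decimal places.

41.78

|P| = 105, |P∩Q| = 63.2222.
|P ∖ Q| = |P| − |P∩Q| = 105 − 63.2222 = 41.78.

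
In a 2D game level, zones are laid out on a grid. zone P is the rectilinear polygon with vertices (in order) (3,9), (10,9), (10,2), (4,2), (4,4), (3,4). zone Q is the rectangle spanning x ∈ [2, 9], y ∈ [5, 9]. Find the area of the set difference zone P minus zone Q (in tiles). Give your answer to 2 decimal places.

23.00

|zone P| = 47, |zone P∩zone Q| = 24.
|zone P ∖ zone Q| = |zone P| − |zone P∩zone Q| = 47 − 24 = 23.00.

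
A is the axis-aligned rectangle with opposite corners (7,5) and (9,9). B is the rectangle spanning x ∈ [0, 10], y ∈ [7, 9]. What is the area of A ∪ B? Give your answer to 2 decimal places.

24.00

By inclusion–exclusion:
Individual areas: |A| = 8, |B| = 20.
|A∩B|: x∈[7,9], y∈[7,9] → 2·2 = 4.
|A ∪ B| = 28 − 4 = 24.00.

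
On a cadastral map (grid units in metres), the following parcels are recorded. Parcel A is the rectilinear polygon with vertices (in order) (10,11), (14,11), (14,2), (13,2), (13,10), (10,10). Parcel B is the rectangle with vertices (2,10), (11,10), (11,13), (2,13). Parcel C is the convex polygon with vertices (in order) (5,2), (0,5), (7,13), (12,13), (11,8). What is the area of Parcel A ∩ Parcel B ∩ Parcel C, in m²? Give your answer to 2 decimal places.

The intersection is the polygon with vertices (11,10), (10,10), (10,11), (11,11).
By the shoelace formula its area is 1.00.

1.00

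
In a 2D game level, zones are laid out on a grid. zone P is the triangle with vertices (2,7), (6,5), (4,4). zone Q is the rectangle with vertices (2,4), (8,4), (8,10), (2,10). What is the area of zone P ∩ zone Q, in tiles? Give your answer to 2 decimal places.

The intersection is the polygon with vertices (6,5), (4,4), (2,7).
By the shoelace formula its area is 4.00.

4.00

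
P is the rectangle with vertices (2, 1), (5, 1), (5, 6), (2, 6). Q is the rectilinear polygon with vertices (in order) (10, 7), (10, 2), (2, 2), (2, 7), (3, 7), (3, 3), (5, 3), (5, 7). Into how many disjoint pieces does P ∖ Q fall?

2

P ∖ Q splits into 2 disjoint pieces (area 3, area 6).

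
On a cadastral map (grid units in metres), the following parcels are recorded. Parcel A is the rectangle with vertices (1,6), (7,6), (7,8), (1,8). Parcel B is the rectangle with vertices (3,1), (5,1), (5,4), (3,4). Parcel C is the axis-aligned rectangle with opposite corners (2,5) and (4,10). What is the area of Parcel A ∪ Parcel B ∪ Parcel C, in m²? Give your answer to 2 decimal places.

By inclusion–exclusion:
Individual areas: |Parcel A| = 12, |Parcel B| = 6, |Parcel C| = 10.
|Parcel A∩Parcel B| = 0 (no overlap).
|Parcel A∩Parcel C|: x∈[2,4], y∈[6,8] → 2·2 = 4.
|Parcel B∩Parcel C| = 0 (no overlap).
|Parcel A∩Parcel B∩Parcel C| = 0.
|Parcel A ∪ Parcel B ∪ Parcel C| = 28 − 4 + 0 = 24.00.

24.00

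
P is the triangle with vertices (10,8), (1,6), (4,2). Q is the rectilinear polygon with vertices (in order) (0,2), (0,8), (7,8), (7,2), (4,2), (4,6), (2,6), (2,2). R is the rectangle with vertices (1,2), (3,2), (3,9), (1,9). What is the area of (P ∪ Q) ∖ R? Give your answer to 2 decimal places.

32.83

|P ∪ Q| = 42.8333.
|(P ∪ Q) ∩ R| = 10.
|(P ∪ Q) ∖ R| = 42.8333 − 10 = 32.83.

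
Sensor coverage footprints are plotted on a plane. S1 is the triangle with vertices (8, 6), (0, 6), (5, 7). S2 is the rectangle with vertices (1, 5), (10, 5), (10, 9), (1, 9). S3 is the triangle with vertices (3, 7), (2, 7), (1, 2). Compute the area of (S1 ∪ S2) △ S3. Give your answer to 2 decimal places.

|S1 ∪ S2| = 36.1.
|(S1 ∪ S2) ∩ S3| = 1.6.
|(S1 ∪ S2) △ S3| = 36.1 + 2.5 − 3.2 = 35.40.

35.40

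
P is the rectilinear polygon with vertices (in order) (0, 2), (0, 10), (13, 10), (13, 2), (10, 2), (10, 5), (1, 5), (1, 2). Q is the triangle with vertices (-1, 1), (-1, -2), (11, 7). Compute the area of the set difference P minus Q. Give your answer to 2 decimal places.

|P| = 77, |P∩Q| = 1.3333.
|P ∖ Q| = |P| − |P∩Q| = 77 − 1.3333 = 75.67.

75.67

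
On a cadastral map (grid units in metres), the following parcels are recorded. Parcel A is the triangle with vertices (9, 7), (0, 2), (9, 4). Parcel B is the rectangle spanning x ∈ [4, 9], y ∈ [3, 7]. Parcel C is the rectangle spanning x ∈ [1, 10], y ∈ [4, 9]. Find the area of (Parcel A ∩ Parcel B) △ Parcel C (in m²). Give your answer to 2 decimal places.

39.69

|Parcel A ∩ Parcel B| = 10.8056.
|(Parcel A ∩ Parcel B) ∩ Parcel C| = 8.0556.
|(Parcel A ∩ Parcel B) △ Parcel C| = 10.8056 + 45 − 16.1111 = 39.69.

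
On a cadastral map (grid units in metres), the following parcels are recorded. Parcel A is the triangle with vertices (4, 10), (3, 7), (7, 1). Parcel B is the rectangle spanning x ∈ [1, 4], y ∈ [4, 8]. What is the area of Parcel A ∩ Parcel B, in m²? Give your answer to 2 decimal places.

1.58

The intersection is the polygon with vertices (3,7), (3.333,8), (4,8), (4,5.5).
By the shoelace formula its area is 1.58.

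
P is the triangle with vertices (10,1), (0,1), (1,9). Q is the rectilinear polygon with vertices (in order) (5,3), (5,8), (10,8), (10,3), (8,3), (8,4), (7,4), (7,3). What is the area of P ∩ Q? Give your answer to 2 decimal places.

The intersection is the polygon with vertices (7,3.667), (7,3), (5,3), (5,5.444).
By the shoelace formula its area is 3.11.

3.11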